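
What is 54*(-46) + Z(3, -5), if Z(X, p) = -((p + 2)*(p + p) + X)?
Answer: -2517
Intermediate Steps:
Z(X, p) = -X - 2*p*(2 + p) (Z(X, p) = -((2 + p)*(2*p) + X) = -(2*p*(2 + p) + X) = -(X + 2*p*(2 + p)) = -X - 2*p*(2 + p))
54*(-46) + Z(3, -5) = 54*(-46) + (-1*3 - 4*(-5) - 2*(-5)²) = -2484 + (-3 + 20 - 2*25) = -2484 + (-3 + 20 - 50) = -2484 - 33 = -2517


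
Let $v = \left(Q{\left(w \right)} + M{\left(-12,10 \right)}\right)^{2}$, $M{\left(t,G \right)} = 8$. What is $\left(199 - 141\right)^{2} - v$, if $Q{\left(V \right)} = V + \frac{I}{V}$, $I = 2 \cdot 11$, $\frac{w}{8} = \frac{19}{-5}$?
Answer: $\frac{408550231}{144400} \approx 2829.3$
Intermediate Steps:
$w = - \frac{152}{5}$ ($w = 8 \frac{19}{-5} = 8 \cdot 19 \left(- \frac{1}{5}\right) = 8 \left(- \frac{19}{5}\right) = - \frac{152}{5} \approx -30.4$)
$I = 22$
$Q{\left(V \right)} = V + \frac{22}{V}$
$v = \frac{77211369}{144400}$ ($v = \left(\left(- \frac{152}{5} + \frac{22}{- \frac{152}{5}}\right) + 8\right)^{2} = \left(\left(- \frac{152}{5} + 22 \left(- \frac{5}{152}\right)\right) + 8\right)^{2} = \left(\left(- \frac{152}{5} - \frac{55}{76}\right) + 8\right)^{2} = \left(- \frac{11827}{380} + 8\right)^{2} = \left(- \frac{8787}{380}\right)^{2} = \frac{77211369}{144400} \approx 534.71$)
$\left(199 - 141\right)^{2} - v = \left(199 - 141\right)^{2} - \frac{77211369}{144400} = 58^{2} - \frac{77211369}{144400} = 3364 - \frac{77211369}{144400} = \frac{408550231}{144400}$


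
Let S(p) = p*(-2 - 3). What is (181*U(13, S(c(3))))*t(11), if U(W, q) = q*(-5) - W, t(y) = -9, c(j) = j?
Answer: -100998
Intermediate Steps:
S(p) = -5*p (S(p) = p*(-5) = -5*p)
U(W, q) = -W - 5*q (U(W, q) = -5*q - W = -W - 5*q)
(181*U(13, S(c(3))))*t(11) = (181*(-1*13 - (-25)*3))*(-9) = (181*(-13 - 5*(-15)))*(-9) = (181*(-13 + 75))*(-9) = (181*62)*(-9) = 11222*(-9) = -100998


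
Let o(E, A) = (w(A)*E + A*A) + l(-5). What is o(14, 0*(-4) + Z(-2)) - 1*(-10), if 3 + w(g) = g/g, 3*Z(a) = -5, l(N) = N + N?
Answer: -227/9 ≈ -25.222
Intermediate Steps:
l(N) = 2*N
Z(a) = -5/3 (Z(a) = (⅓)*(-5) = -5/3)
w(g) = -2 (w(g) = -3 + g/g = -3 + 1 = -2)
o(E, A) = -10 + A² - 2*E (o(E, A) = (-2*E + A*A) + 2*(-5) = (-2*E + A²) - 10 = (A² - 2*E) - 10 = -10 + A² - 2*E)
o(14, 0*(-4) + Z(-2)) - 1*(-10) = (-10 + (0*(-4) - 5/3)² - 2*14) - 1*(-10) = (-10 + (0 - 5/3)² - 28) + 10 = (-10 + (-5/3)² - 28) + 10 = (-10 + 25/9 - 28) + 10 = -317/9 + 10 = -227/9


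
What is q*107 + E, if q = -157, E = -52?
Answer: -16851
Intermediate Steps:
q*107 + E = -157*107 - 52 = -16799 - 52 = -16851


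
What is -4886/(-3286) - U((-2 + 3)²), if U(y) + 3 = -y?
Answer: 9015/1643 ≈ 5.4869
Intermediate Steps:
U(y) = -3 - y
-4886/(-3286) - U((-2 + 3)²) = -4886/(-3286) - (-3 - (-2 + 3)²) = -4886*(-1/3286) - (-3 - 1*1²) = 2443/1643 - (-3 - 1*1) = 2443/1643 - (-3 - 1) = 2443/1643 - 1*(-4) = 2443/1643 + 4 = 9015/1643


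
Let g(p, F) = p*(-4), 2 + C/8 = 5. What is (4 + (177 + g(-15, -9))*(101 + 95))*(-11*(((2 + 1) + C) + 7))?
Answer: -17374544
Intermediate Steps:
C = 24 (C = -16 + 8*5 = -16 + 40 = 24)
g(p, F) = -4*p
(4 + (177 + g(-15, -9))*(101 + 95))*(-11*(((2 + 1) + C) + 7)) = (4 + (177 - 4*(-15))*(101 + 95))*(-11*(((2 + 1) + 24) + 7)) = (4 + (177 + 60)*196)*(-11*((3 + 24) + 7)) = (4 + 237*196)*(-11*(27 + 7)) = (4 + 46452)*(-11*34) = 46456*(-374) = -17374544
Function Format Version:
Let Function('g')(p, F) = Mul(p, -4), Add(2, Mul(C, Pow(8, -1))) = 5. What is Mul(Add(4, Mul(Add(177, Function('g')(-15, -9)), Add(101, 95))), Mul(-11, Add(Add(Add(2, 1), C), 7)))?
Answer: -17374544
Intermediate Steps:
C = 24 (C = Add(-16, Mul(8, 5)) = Add(-16, 40) = 24)
Function('g')(p, F) = Mul(-4, p)
Mul(Add(4, Mul(Add(177, Function('g')(-15, -9)), Add(101, 95))), Mul(-11, Add(Add(Add(2, 1), C), 7))) = Mul(Add(4, Mul(Add(177, Mul(-4, -15)), Add(101, 95))), Mul(-11, Add(Add(Add(2, 1), 24), 7))) = Mul(Add(4, Mul(Add(177, 60), 196)), Mul(-11, Add(Add(3, 24), 7))) = Mul(Add(4, Mul(237, 196)), Mul(-11, Add(27, 7))) = Mul(Add(4, 46452), Mul(-11, 34)) = Mul(46456, -374) = -17374544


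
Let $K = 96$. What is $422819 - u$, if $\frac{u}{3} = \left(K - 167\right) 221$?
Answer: $469892$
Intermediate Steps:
$u = -47073$ ($u = 3 \left(96 - 167\right) 221 = 3 \left(\left(-71\right) 221\right) = 3 \left(-15691\right) = -47073$)
$422819 - u = 422819 - -47073 = 422819 + 47073 = 469892$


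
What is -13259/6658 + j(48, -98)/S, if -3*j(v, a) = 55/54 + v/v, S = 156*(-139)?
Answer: -23287797775/11694137832 ≈ -1.9914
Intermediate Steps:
S = -21684
j(v, a) = -109/162 (j(v, a) = -(55/54 + v/v)/3 = -(55*(1/54) + 1)/3 = -(55/54 + 1)/3 = -⅓*109/54 = -109/162)
-13259/6658 + j(48, -98)/S = -13259/6658 - 109/162/(-21684) = -13259*1/6658 - 109/162*(-1/21684) = -13259/6658 + 109/3512808 = -23287797775/11694137832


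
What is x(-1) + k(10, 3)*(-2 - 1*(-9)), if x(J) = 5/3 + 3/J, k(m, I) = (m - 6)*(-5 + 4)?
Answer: -88/3 ≈ -29.333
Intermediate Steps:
k(m, I) = 6 - m (k(m, I) = (-6 + m)*(-1) = 6 - m)
x(J) = 5/3 + 3/J (x(J) = 5*(⅓) + 3/J = 5/3 + 3/J)
x(-1) + k(10, 3)*(-2 - 1*(-9)) = (5/3 + 3/(-1)) + (6 - 1*10)*(-2 - 1*(-9)) = (5/3 + 3*(-1)) + (6 - 10)*(-2 + 9) = (5/3 - 3) - 4*7 = -4/3 - 28 = -88/3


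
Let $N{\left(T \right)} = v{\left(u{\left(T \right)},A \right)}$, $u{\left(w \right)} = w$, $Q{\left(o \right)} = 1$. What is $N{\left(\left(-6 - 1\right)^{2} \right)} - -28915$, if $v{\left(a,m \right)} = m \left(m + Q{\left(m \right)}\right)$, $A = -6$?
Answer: $28945$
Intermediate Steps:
$v{\left(a,m \right)} = m \left(1 + m\right)$ ($v{\left(a,m \right)} = m \left(m + 1\right) = m \left(1 + m\right)$)
$N{\left(T \right)} = 30$ ($N{\left(T \right)} = - 6 \left(1 - 6\right) = \left(-6\right) \left(-5\right) = 30$)
$N{\left(\left(-6 - 1\right)^{2} \right)} - -28915 = 30 - -28915 = 30 + 28915 = 28945$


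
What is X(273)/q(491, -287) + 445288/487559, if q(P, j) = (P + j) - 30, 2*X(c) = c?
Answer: 96021277/56556844 ≈ 1.6978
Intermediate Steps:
X(c) = c/2
q(P, j) = -30 + P + j
X(273)/q(491, -287) + 445288/487559 = ((½)*273)/(-30 + 491 - 287) + 445288/487559 = (273/2)/174 + 445288*(1/487559) = (273/2)*(1/174) + 445288/487559 = 91/116 + 445288/487559 = 96021277/56556844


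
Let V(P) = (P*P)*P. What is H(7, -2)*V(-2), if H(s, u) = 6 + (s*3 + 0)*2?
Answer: -384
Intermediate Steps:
V(P) = P³ (V(P) = P²*P = P³)
H(s, u) = 6 + 6*s (H(s, u) = 6 + (3*s + 0)*2 = 6 + (3*s)*2 = 6 + 6*s)
H(7, -2)*V(-2) = (6 + 6*7)*(-2)³ = (6 + 42)*(-8) = 48*(-8) = -384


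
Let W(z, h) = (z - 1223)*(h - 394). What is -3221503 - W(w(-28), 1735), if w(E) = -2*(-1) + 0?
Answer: -1584142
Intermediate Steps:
w(E) = 2 (w(E) = 2 + 0 = 2)
W(z, h) = (-1223 + z)*(-394 + h)
-3221503 - W(w(-28), 1735) = -3221503 - (481862 - 1223*1735 - 394*2 + 1735*2) = -3221503 - (481862 - 2121905 - 788 + 3470) = -3221503 - 1*(-1637361) = -3221503 + 1637361 = -1584142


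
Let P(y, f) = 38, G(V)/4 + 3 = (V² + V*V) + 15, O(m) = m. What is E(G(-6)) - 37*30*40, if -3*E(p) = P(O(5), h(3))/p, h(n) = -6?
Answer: -22377619/504 ≈ -44400.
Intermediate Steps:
G(V) = 48 + 8*V² (G(V) = -12 + 4*((V² + V*V) + 15) = -12 + 4*((V² + V²) + 15) = -12 + 4*(2*V² + 15) = -12 + 4*(15 + 2*V²) = -12 + (60 + 8*V²) = 48 + 8*V²)
E(p) = -38/(3*p)
E(G(-6)) - 37*30*40 = -38/(3*(48 + 8*(-6)²)) - 37*30*40 = -38/(3*(48 + 8*36)) - 1110*40 = -38/(3*(48 + 288)) - 1*44400 = -38/3/336 - 44400 = -38/3*1/336 - 44400 = -19/504 - 44400 = -22377619/504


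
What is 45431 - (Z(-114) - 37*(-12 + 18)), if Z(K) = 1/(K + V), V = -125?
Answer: 10911068/239 ≈ 45653.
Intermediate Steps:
Z(K) = 1/(-125 + K) (Z(K) = 1/(K - 125) = 1/(-125 + K))
45431 - (Z(-114) - 37*(-12 + 18)) = 45431 - (1/(-125 - 114) - 37*(-12 + 18)) = 45431 - (1/(-239) - 37*6) = 45431 - (-1/239 - 1*222) = 45431 - (-1/239 - 222) = 45431 - 1*(-53059/239) = 45431 + 53059/239 = 10911068/239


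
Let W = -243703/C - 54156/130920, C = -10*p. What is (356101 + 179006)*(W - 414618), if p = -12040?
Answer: -29143558264499426151/131356400 ≈ -2.2187e+11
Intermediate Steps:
C = 120400 (C = -10*(-12040) = 120400)
W = -320216493/131356400 (W = -243703/120400 - 54156/130920 = -243703*1/120400 - 54156*1/130920 = -243703/120400 - 4513/10910 = -320216493/131356400 ≈ -2.4378)
(356101 + 179006)*(W - 414618) = (356101 + 179006)*(-320216493/131356400 - 414618) = 535107*(-54463048071693/131356400) = -29143558264499426151/131356400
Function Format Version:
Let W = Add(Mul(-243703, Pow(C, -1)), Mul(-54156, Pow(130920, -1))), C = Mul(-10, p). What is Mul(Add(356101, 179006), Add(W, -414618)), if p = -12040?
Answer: Rational(-29143558264499426151, 131356400) ≈ -2.2187e+11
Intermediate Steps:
C = 120400 (C = Mul(-10, -12040) = 120400)
W = Rational(-320216493, 131356400) (W = Add(Mul(-243703, Pow(120400, -1)), Mul(-54156, Pow(130920, -1))) = Add(Mul(-243703, Rational(1, 120400)), Mul(-54156, Rational(1, 130920))) = Add(Rational(-243703, 120400), Rational(-4513, 10910)) = Rational(-320216493, 131356400) ≈ -2.4378)
Mul(Add(356101, 179006), Add(W, -414618)) = Mul(Add(356101, 179006), Add(Rational(-320216493, 131356400), -414618)) = Mul(535107, Rational(-54463048071693, 131356400)) = Rational(-29143558264499426151, 131356400)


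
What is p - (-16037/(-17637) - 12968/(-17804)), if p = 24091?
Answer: 1891070036276/78502287 ≈ 24089.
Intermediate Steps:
p - (-16037/(-17637) - 12968/(-17804)) = 24091 - (-16037/(-17637) - 12968/(-17804)) = 24091 - (-16037*(-1/17637) - 12968*(-1/17804)) = 24091 - (16037/17637 + 3242/4451) = 24091 - 1*128559841/78502287 = 24091 - 128559841/78502287 = 1891070036276/78502287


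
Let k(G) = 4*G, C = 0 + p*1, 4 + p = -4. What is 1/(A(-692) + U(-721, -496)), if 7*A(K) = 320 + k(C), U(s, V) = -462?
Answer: -7/2946 ≈ -0.0023761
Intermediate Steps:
p = -8 (p = -4 - 4 = -8)
C = -8 (C = 0 - 8*1 = 0 - 8 = -8)
A(K) = 288/7 (A(K) = (320 + 4*(-8))/7 = (320 - 32)/7 = (⅐)*288 = 288/7)
1/(A(-692) + U(-721, -496)) = 1/(288/7 - 462) = 1/(-2946/7) = -7/2946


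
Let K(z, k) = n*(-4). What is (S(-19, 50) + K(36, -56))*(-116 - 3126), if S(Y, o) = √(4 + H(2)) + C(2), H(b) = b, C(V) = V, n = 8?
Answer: 97260 - 3242*√6 ≈ 89319.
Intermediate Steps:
S(Y, o) = 2 + √6 (S(Y, o) = √(4 + 2) + 2 = √6 + 2 = 2 + √6)
K(z, k) = -32 (K(z, k) = 8*(-4) = -32)
(S(-19, 50) + K(36, -56))*(-116 - 3126) = ((2 + √6) - 32)*(-116 - 3126) = (-30 + √6)*(-3242) = 97260 - 3242*√6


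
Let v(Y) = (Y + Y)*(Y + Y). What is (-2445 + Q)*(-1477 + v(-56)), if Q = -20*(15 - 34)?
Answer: -22853355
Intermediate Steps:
v(Y) = 4*Y**2 (v(Y) = (2*Y)*(2*Y) = 4*Y**2)
Q = 380 (Q = -20*(-19) = 380)
(-2445 + Q)*(-1477 + v(-56)) = (-2445 + 380)*(-1477 + 4*(-56)**2) = -2065*(-1477 + 4*3136) = -2065*(-1477 + 12544) = -2065*11067 = -22853355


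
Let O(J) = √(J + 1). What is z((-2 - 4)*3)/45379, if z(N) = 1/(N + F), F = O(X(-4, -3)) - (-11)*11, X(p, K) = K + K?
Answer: 103/481652706 - I*√5/481652706 ≈ 2.1385e-7 - 4.6425e-9*I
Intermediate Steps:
X(p, K) = 2*K
O(J) = √(1 + J)
F = 121 + I*√5 (F = √(1 + 2*(-3)) - (-11)*11 = √(1 - 6) - 1*(-121) = √(-5) + 121 = I*√5 + 121 = 121 + I*√5 ≈ 121.0 + 2.2361*I)
z(N) = 1/(121 + N + I*√5) (z(N) = 1/(N + (121 + I*√5)) = 1/(121 + N + I*√5))
z((-2 - 4)*3)/45379 = 1/((121 + (-2 - 4)*3 + I*√5)*45379) = (1/45379)/(121 - 6*3 + I*√5) = (1/45379)/(121 - 18 + I*√5) = (1/45379)/(103 + I*√5) = 1/(45379*(103 + I*√5))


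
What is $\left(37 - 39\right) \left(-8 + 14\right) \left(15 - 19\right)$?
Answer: $48$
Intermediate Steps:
$\left(37 - 39\right) \left(-8 + 14\right) \left(15 - 19\right) = - 2 \cdot 6 \left(-4\right) = \left(-2\right) \left(-24\right) = 48$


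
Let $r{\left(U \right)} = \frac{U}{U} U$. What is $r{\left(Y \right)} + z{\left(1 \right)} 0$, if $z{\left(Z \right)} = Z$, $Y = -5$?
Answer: $-5$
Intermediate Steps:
$r{\left(U \right)} = U$ ($r{\left(U \right)} = 1 U = U$)
$r{\left(Y \right)} + z{\left(1 \right)} 0 = -5 + 1 \cdot 0 = -5 + 0 = -5$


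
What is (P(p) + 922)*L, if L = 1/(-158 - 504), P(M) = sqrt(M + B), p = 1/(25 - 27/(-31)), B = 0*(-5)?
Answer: -461/331 - sqrt(24862)/530924 ≈ -1.3930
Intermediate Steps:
B = 0
p = 31/802 (p = 1/(25 - 27*(-1/31)) = 1/(25 + 27/31) = 1/(802/31) = 31/802 ≈ 0.038653)
P(M) = sqrt(M) (P(M) = sqrt(M + 0) = sqrt(M))
L = -1/662 (L = 1/(-662) = -1/662 ≈ -0.0015106)
(P(p) + 922)*L = (sqrt(31/802) + 922)*(-1/662) = (sqrt(24862)/802 + 922)*(-1/662) = (922 + sqrt(24862)/802)*(-1/662) = -461/331 - sqrt(24862)/530924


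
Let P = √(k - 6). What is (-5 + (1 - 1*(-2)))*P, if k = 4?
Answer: -2*I*√2 ≈ -2.8284*I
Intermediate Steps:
P = I*√2 (P = √(4 - 6) = √(-2) = I*√2 ≈ 1.4142*I)
(-5 + (1 - 1*(-2)))*P = (-5 + (1 - 1*(-2)))*(I*√2) = (-5 + (1 + 2))*(I*√2) = (-5 + 3)*(I*√2) = -2*I*√2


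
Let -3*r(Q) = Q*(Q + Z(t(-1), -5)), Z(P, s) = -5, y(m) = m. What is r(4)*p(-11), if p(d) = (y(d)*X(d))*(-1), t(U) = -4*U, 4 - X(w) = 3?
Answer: 44/3 ≈ 14.667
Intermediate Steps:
X(w) = 1 (X(w) = 4 - 1*3 = 4 - 3 = 1)
p(d) = -d (p(d) = (d*1)*(-1) = d*(-1) = -d)
r(Q) = -Q*(-5 + Q)/3 (r(Q) = -Q*(Q - 5)/3 = -Q*(-5 + Q)/3)
r(4)*p(-11) = ((1/3)*4*(5 - 1*4))*(-1*(-11)) = ((1/3)*4*(5 - 4))*11 = ((1/3)*4*1)*11 = (4/3)*11 = 44/3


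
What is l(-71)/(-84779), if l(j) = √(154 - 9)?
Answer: -√145/84779 ≈ -0.00014204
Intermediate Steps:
l(j) = √145
l(-71)/(-84779) = √145/(-84779) = √145*(-1/84779) = -√145/84779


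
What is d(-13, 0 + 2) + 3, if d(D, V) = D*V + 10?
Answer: -13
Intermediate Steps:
d(D, V) = 10 + D*V
d(-13, 0 + 2) + 3 = (10 - 13*(0 + 2)) + 3 = (10 - 13*2) + 3 = (10 - 26) + 3 = -16 + 3 = -13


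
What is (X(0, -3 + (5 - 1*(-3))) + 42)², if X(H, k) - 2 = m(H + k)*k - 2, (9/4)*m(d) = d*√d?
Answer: 192884/81 + 2800*√5/3 ≈ 4468.3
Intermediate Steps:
m(d) = 4*d^(3/2)/9 (m(d) = 4*(d*√d)/9 = 4*d^(3/2)/9)
X(H, k) = 4*k*(H + k)^(3/2)/9 (X(H, k) = 2 + ((4*(H + k)^(3/2)/9)*k - 2) = 2 + (4*k*(H + k)^(3/2)/9 - 2) = 2 + (-2 + 4*k*(H + k)^(3/2)/9) = 4*k*(H + k)^(3/2)/9)
(X(0, -3 + (5 - 1*(-3))) + 42)² = (4*(-3 + (5 - 1*(-3)))*(0 + (-3 + (5 - 1*(-3))))^(3/2)/9 + 42)² = (4*(-3 + (5 + 3))*(0 + (-3 + (5 + 3)))^(3/2)/9 + 42)² = (4*(-3 + 8)*(0 + (-3 + 8))^(3/2)/9 + 42)² = ((4/9)*5*(0 + 5)^(3/2) + 42)² = ((4/9)*5*5^(3/2) + 42)² = ((4/9)*5*(5*√5) + 42)² = (100*√5/9 + 42)² = (42 + 100*√5/9)²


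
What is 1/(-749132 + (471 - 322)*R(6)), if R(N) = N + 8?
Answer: -1/747046 ≈ -1.3386e-6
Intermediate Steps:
R(N) = 8 + N
1/(-749132 + (471 - 322)*R(6)) = 1/(-749132 + (471 - 322)*(8 + 6)) = 1/(-749132 + 149*14) = 1/(-749132 + 2086) = 1/(-747046) = -1/747046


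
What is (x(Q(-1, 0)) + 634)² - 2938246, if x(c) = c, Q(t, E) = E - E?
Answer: -2536290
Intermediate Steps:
Q(t, E) = 0
(x(Q(-1, 0)) + 634)² - 2938246 = (0 + 634)² - 2938246 = 634² - 2938246 = 401956 - 2938246 = -2536290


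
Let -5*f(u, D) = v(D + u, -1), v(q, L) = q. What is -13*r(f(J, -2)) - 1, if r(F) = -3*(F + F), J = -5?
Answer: 541/5 ≈ 108.20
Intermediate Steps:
f(u, D) = -D/5 - u/5 (f(u, D) = -(D + u)/5 = -D/5 - u/5)
r(F) = -6*F
-13*r(f(J, -2)) - 1 = -(-78)*(-⅕*(-2) - ⅕*(-5)) - 1 = -(-78)*(⅖ + 1) - 1 = -(-78)*7/5 - 1 = -13*(-42/5) - 1 = 546/5 - 1 = 541/5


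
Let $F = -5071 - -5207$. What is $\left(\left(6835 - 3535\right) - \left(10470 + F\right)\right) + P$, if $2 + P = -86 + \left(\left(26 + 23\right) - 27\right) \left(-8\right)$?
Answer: $-7570$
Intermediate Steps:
$F = 136$ ($F = -5071 + 5207 = 136$)
$P = -264$ ($P = -2 + \left(-86 + \left(\left(26 + 23\right) - 27\right) \left(-8\right)\right) = -2 + \left(-86 + \left(49 - 27\right) \left(-8\right)\right) = -2 + \left(-86 + 22 \left(-8\right)\right) = -2 - 262 = -264$)
$\left(\left(6835 - 3535\right) - \left(10470 + F\right)\right) + P = \left(\left(6835 - 3535\right) - 10606\right) - 264 = \left(3300 - 10606\right) - 264 = -7306 - 264 = -7570$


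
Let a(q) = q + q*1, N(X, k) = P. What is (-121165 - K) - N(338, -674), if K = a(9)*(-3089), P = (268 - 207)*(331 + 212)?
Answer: -98686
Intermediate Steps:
P = 33123 (P = 61*543 = 33123)
N(X, k) = 33123
a(q) = 2*q (a(q) = q + q = 2*q)
K = -55602 (K = (2*9)*(-3089) = 18*(-3089) = -55602)
(-121165 - K) - N(338, -674) = (-121165 - 1*(-55602)) - 1*33123 = (-121165 + 55602) - 33123 = -65563 - 33123 = -98686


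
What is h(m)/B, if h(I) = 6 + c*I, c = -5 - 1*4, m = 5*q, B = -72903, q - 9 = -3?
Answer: 88/24301 ≈ 0.0036213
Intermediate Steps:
q = 6 (q = 9 - 3 = 6)
m = 30 (m = 5*6 = 30)
c = -9 (c = -5 - 4 = -9)
h(I) = 6 - 9*I
h(m)/B = (6 - 9*30)/(-72903) = (6 - 270)*(-1/72903) = -264*(-1/72903) = 88/24301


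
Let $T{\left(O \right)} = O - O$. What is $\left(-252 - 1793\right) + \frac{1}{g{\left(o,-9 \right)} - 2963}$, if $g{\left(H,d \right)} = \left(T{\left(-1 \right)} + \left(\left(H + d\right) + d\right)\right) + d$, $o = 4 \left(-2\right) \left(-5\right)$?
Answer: $- \frac{6032751}{2950} \approx -2045.0$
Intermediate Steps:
$T{\left(O \right)} = 0$
$o = 40$ ($o = \left(-8\right) \left(-5\right) = 40$)
$g{\left(H,d \right)} = H + 3 d$ ($g{\left(H,d \right)} = \left(0 + \left(\left(H + d\right) + d\right)\right) + d = \left(0 + \left(H + 2 d\right)\right) + d = \left(H + 2 d\right) + d = H + 3 d$)
$\left(-252 - 1793\right) + \frac{1}{g{\left(o,-9 \right)} - 2963} = \left(-252 - 1793\right) + \frac{1}{\left(40 + 3 \left(-9\right)\right) - 2963} = -2045 + \frac{1}{\left(40 - 27\right) - 2963} = -2045 + \frac{1}{13 - 2963} = -2045 + \frac{1}{-2950} = -2045 - \frac{1}{2950} = - \frac{6032751}{2950}$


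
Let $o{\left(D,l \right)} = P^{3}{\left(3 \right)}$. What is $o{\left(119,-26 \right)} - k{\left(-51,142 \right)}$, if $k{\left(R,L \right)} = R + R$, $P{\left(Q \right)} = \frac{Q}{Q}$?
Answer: $103$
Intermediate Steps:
$P{\left(Q \right)} = 1$
$k{\left(R,L \right)} = 2 R$
$o{\left(D,l \right)} = 1$ ($o{\left(D,l \right)} = 1^{3} = 1$)
$o{\left(119,-26 \right)} - k{\left(-51,142 \right)} = 1 - 2 \left(-51\right) = 1 - -102 = 1 + 102 = 103$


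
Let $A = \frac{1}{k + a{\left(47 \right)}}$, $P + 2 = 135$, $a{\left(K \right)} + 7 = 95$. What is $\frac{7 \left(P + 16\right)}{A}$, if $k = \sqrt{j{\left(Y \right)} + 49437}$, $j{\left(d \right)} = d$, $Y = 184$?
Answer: $91784 + 1043 \sqrt{49621} \approx 3.2412 \cdot 10^{5}$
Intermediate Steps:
$a{\left(K \right)} = 88$ ($a{\left(K \right)} = -7 + 95 = 88$)
$k = \sqrt{49621}$ ($k = \sqrt{184 + 49437} = \sqrt{49621} \approx 222.76$)
$P = 133$ ($P = -2 + 135 = 133$)
$A = \frac{1}{88 + \sqrt{49621}}$ ($A = \frac{1}{\sqrt{49621} + 88} = \frac{1}{88 + \sqrt{49621}} \approx 0.0032179$)
$\frac{7 \left(P + 16\right)}{A} = \frac{7 \left(133 + 16\right)}{- \frac{8}{3807} + \frac{\sqrt{49621}}{41877}} = \frac{7 \cdot 149}{- \frac{8}{3807} + \frac{\sqrt{49621}}{41877}} = \frac{1043}{- \frac{8}{3807} + \frac{\sqrt{49621}}{41877}}$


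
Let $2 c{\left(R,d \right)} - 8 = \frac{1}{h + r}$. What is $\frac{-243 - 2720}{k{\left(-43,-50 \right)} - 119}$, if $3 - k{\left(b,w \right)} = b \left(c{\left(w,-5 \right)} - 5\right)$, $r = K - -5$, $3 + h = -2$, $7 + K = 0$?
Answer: $\frac{41482}{2269} \approx 18.282$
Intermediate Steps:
$K = -7$ ($K = -7 + 0 = -7$)
$h = -5$ ($h = -3 - 2 = -5$)
$r = -2$ ($r = -7 - -5 = -7 + 5 = -2$)
$c{\left(R,d \right)} = \frac{55}{14}$ ($c{\left(R,d \right)} = 4 + \frac{1}{2 \left(-5 - 2\right)} = 4 + \frac{1}{2 \left(-7\right)} = 4 + \frac{1}{2} \left(- \frac{1}{7}\right) = 4 - \frac{1}{14} = \frac{55}{14}$)
$k{\left(b,w \right)} = 3 + \frac{15 b}{14}$ ($k{\left(b,w \right)} = 3 - b \left(\frac{55}{14} - 5\right) = 3 - b \left(- \frac{15}{14}\right) = 3 - - \frac{15 b}{14} = 3 + \frac{15 b}{14}$)
$\frac{-243 - 2720}{k{\left(-43,-50 \right)} - 119} = \frac{-243 - 2720}{\left(3 + \frac{15}{14} \left(-43\right)\right) - 119} = - \frac{2963}{\left(3 - \frac{645}{14}\right) - 119} = - \frac{2963}{- \frac{603}{14} - 119} = - \frac{2963}{- \frac{2269}{14}} = \left(-2963\right) \left(- \frac{14}{2269}\right) = \frac{41482}{2269}$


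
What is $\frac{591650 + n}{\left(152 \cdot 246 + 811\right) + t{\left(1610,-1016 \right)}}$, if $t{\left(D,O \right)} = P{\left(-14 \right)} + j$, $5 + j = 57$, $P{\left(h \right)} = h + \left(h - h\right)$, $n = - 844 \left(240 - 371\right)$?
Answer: $\frac{702214}{38241} \approx 18.363$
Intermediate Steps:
$n = 110564$ ($n = \left(-844\right) \left(-131\right) = 110564$)
$P{\left(h \right)} = h$ ($P{\left(h \right)} = h + 0 = h$)
$j = 52$ ($j = -5 + 57 = 52$)
$t{\left(D,O \right)} = 38$ ($t{\left(D,O \right)} = -14 + 52 = 38$)
$\frac{591650 + n}{\left(152 \cdot 246 + 811\right) + t{\left(1610,-1016 \right)}} = \frac{591650 + 110564}{\left(152 \cdot 246 + 811\right) + 38} = \frac{702214}{\left(37392 + 811\right) + 38} = \frac{702214}{38203 + 38} = \frac{702214}{38241}$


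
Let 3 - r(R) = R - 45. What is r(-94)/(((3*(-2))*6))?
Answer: -71/18 ≈ -3.9444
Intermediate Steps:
r(R) = 48 - R (r(R) = 3 - (R - 45) = 3 - (-45 + R) = 3 + (45 - R) = 48 - R)
r(-94)/(((3*(-2))*6)) = (48 - 1*(-94))/(((3*(-2))*6)) = (48 + 94)/((-6*6)) = 142/(-36) = 142*(-1/36) = -71/18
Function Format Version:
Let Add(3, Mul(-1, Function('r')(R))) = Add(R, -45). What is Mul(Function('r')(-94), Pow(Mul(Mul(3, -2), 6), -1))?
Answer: Rational(-71, 18) ≈ -3.9444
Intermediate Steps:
Function('r')(R) = Add(48, Mul(-1, R)) (Function('r')(R) = Add(3, Mul(-1, Add(R, -45))) = Add(3, Mul(-1, Add(-45, R))) = Add(3, Add(45, Mul(-1, R))) = Add(48, Mul(-1, R)))
Mul(Function('r')(-94), Pow(Mul(Mul(3, -2), 6), -1)) = Mul(Add(48, Mul(-1, -94)), Pow(Mul(Mul(3, -2), 6), -1)) = Mul(Add(48, 94), Pow(Mul(-6, 6), -1)) = Mul(142, Pow(-36, -1)) = Mul(142, Rational(-1, 36)) = Rational(-71, 18)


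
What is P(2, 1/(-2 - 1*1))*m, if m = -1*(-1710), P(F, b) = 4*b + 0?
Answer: -2280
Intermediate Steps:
P(F, b) = 4*b
m = 1710
P(2, 1/(-2 - 1*1))*m = (4/(-2 - 1*1))*1710 = (4/(-2 - 1))*1710 = (4/(-3))*1710 = (4*(-1/3))*1710 = -4/3*1710 = -2280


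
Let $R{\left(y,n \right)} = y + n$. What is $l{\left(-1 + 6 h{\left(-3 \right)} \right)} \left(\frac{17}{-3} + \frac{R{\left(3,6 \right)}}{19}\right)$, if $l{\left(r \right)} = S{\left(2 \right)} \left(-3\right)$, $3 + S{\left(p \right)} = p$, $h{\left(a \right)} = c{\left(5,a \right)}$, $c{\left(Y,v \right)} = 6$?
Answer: $- \frac{296}{19} \approx -15.579$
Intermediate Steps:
$h{\left(a \right)} = 6$
$S{\left(p \right)} = -3 + p$
$R{\left(y,n \right)} = n + y$
$l{\left(r \right)} = 3$ ($l{\left(r \right)} = \left(-3 + 2\right) \left(-3\right) = \left(-1\right) \left(-3\right) = 3$)
$l{\left(-1 + 6 h{\left(-3 \right)} \right)} \left(\frac{17}{-3} + \frac{R{\left(3,6 \right)}}{19}\right) = 3 \left(\frac{17}{-3} + \frac{6 + 3}{19}\right) = 3 \left(17 \left(- \frac{1}{3}\right) + 9 \cdot \frac{1}{19}\right) = 3 \left(- \frac{17}{3} + \frac{9}{19}\right) = 3 \left(- \frac{296}{57}\right) = - \frac{296}{19}$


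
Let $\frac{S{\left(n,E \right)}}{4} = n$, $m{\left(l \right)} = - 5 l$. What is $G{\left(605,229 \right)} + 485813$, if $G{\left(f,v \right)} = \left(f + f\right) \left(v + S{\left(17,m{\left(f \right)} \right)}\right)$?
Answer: $845183$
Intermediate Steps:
$S{\left(n,E \right)} = 4 n$
$G{\left(f,v \right)} = 2 f \left(68 + v\right)$ ($G{\left(f,v \right)} = \left(f + f\right) \left(v + 4 \cdot 17\right) = 2 f \left(v + 68\right) = 2 f \left(68 + v\right)$)
$G{\left(605,229 \right)} + 485813 = 2 \cdot 605 \left(68 + 229\right) + 485813 = 2 \cdot 605 \cdot 297 + 485813 = 359370 + 485813 = 845183$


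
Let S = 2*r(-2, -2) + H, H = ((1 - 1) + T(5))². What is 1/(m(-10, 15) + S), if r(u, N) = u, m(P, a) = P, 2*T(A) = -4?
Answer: -⅒ ≈ -0.10000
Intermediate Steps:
T(A) = -2 (T(A) = (½)*(-4) = -2)
H = 4 (H = ((1 - 1) - 2)² = (0 - 2)² = (-2)² = 4)
S = 0 (S = 2*(-2) + 4 = -4 + 4 = 0)
1/(m(-10, 15) + S) = 1/(-10 + 0) = 1/(-10) = -⅒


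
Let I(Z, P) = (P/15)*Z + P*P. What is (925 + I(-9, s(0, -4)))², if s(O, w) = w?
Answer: 22250089/25 ≈ 8.9000e+5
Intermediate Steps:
I(Z, P) = P² + P*Z/15 (I(Z, P) = (P*(1/15))*Z + P² = (P/15)*Z + P² = P*Z/15 + P² = P² + P*Z/15)
(925 + I(-9, s(0, -4)))² = (925 + (1/15)*(-4)*(-9 + 15*(-4)))² = (925 + (1/15)*(-4)*(-9 - 60))² = (925 + (1/15)*(-4)*(-69))² = (925 + 92/5)² = (4717/5)² = 22250089/25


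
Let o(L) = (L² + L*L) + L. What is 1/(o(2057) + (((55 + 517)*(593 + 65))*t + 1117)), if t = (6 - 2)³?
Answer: 1/32553736 ≈ 3.0718e-8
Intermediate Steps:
o(L) = L + 2*L² (o(L) = (L² + L²) + L = 2*L² + L = L + 2*L²)
t = 64 (t = 4³ = 64)
1/(o(2057) + (((55 + 517)*(593 + 65))*t + 1117)) = 1/(2057*(1 + 2*2057) + (((55 + 517)*(593 + 65))*64 + 1117)) = 1/(2057*(1 + 4114) + ((572*658)*64 + 1117)) = 1/(2057*4115 + (376376*64 + 1117)) = 1/(8464555 + (24088064 + 1117)) = 1/(8464555 + 24089181) = 1/32553736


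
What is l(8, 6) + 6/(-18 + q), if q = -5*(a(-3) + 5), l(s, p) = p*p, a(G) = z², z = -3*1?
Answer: 1581/44 ≈ 35.932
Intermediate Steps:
z = -3
a(G) = 9 (a(G) = (-3)² = 9)
l(s, p) = p²
q = -70 (q = -5*(9 + 5) = -5*14 = -70)
l(8, 6) + 6/(-18 + q) = 6² + 6/(-18 - 70) = 36 + 6/(-88) = 36 + 6*(-1/88) = 36 - 3/44 = 1581/44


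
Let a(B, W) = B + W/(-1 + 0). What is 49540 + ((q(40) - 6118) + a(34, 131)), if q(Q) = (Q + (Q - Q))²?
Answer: 44925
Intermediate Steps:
q(Q) = Q² (q(Q) = (Q + 0)² = Q²)
a(B, W) = B - W (a(B, W) = B + W/(-1) = B - W)
49540 + ((q(40) - 6118) + a(34, 131)) = 49540 + ((40² - 6118) + (34 - 1*131)) = 49540 + ((1600 - 6118) + (34 - 131)) = 49540 + (-4518 - 97) = 49540 - 4615 = 44925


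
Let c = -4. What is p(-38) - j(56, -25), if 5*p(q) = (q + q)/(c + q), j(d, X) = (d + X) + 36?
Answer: -6997/105 ≈ -66.638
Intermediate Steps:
j(d, X) = 36 + X + d (j(d, X) = (X + d) + 36 = 36 + X + d)
p(q) = 2*q/(5*(-4 + q)) (p(q) = ((q + q)/(-4 + q))/5 = ((2*q)/(-4 + q))/5 = (2*q/(-4 + q))/5 = 2*q/(5*(-4 + q)))
p(-38) - j(56, -25) = (⅖)*(-38)/(-4 - 38) - (36 - 25 + 56) = (⅖)*(-38)/(-42) - 1*67 = (⅖)*(-38)*(-1/42) - 67 = 38/105 - 67 = -6997/105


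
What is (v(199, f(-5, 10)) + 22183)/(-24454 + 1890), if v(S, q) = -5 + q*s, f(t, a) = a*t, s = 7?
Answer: -5457/5641 ≈ -0.96738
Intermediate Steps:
v(S, q) = -5 + 7*q (v(S, q) = -5 + q*7 = -5 + 7*q)
(v(199, f(-5, 10)) + 22183)/(-24454 + 1890) = ((-5 + 7*(10*(-5))) + 22183)/(-24454 + 1890) = ((-5 + 7*(-50)) + 22183)/(-22564) = ((-5 - 350) + 22183)*(-1/22564) = (-355 + 22183)*(-1/22564) = 21828*(-1/22564) = -5457/5641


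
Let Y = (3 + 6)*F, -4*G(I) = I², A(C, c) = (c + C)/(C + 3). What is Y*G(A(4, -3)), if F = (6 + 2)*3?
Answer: -54/49 ≈ -1.1020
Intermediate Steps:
A(C, c) = (C + c)/(3 + C)
F = 24 (F = 8*3 = 24)
G(I) = -I²/4
Y = 216 (Y = (3 + 6)*24 = 9*24 = 216)
Y*G(A(4, -3)) = 216*(-(4 - 3)²/(3 + 4)²/4) = 216*(-(1/7)²/4) = 216*(-((⅐)*1)²/4) = 216*(-(⅐)²/4) = 216*(-¼*1/49) = 216*(-1/196) = -54/49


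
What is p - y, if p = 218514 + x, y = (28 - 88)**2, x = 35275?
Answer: 250189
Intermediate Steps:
y = 3600 (y = (-60)**2 = 3600)
p = 253789 (p = 218514 + 35275 = 253789)
p - y = 253789 - 1*3600 = 253789 - 3600 = 250189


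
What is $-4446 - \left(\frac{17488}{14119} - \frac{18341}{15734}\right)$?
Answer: $- \frac{987687745929}{222148346} \approx -4446.1$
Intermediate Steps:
$-4446 - \left(\frac{17488}{14119} - \frac{18341}{15734}\right) = -4446 - \frac{16199613}{222148346} = - \frac{987687745929}{222148346}$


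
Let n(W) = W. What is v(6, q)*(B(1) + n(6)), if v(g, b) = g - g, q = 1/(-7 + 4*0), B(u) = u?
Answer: 0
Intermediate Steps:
q = -⅐ (q = 1/(-7 + 0) = 1/(-7) = -⅐ ≈ -0.14286)
v(g, b) = 0
v(6, q)*(B(1) + n(6)) = 0*(1 + 6) = 0*7 = 0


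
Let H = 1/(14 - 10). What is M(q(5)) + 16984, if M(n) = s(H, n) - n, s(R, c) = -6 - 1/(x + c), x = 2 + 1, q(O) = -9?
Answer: 101923/6 ≈ 16987.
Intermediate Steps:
H = ¼ (H = 1/4 = ¼ ≈ 0.25000)
x = 3
s(R, c) = -6 - 1/(3 + c)
M(n) = -n + (-19 - 6*n)/(3 + n) (M(n) = (-19 - 6*n)/(3 + n) - n = -n + (-19 - 6*n)/(3 + n))
M(q(5)) + 16984 = (-19 - 1*(-9)² - 9*(-9))/(3 - 9) + 16984 = (-19 - 1*81 + 81)/(-6) + 16984 = -(-19 - 81 + 81)/6 + 16984 = -⅙*(-19) + 16984 = 19/6 + 16984 = 101923/6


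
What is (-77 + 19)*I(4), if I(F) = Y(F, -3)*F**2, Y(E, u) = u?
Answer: 2784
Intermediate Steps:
I(F) = -3*F**2
(-77 + 19)*I(4) = (-77 + 19)*(-3*4**2) = -(-174)*16 = -58*(-48) = 2784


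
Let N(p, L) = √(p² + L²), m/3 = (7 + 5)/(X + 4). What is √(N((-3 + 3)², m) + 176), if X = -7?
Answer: 2*√47 ≈ 13.711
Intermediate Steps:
m = -12 (m = 3*((7 + 5)/(-7 + 4)) = 3*(12/(-3)) = 3*(12*(-⅓)) = 3*(-4) = -12)
N(p, L) = √(L² + p²)
√(N((-3 + 3)², m) + 176) = √(√((-12)² + ((-3 + 3)²)²) + 176) = √(√(144 + (0²)²) + 176) = √(√(144 + 0²) + 176) = √(√(144 + 0) + 176) = √(√144 + 176) = √(12 + 176) = √188 = 2*√47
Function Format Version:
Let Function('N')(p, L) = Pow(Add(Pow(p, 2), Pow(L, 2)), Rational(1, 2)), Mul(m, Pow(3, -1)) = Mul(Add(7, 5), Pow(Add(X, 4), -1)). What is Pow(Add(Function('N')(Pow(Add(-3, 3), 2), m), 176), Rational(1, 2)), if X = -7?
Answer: Mul(2, Pow(47, Rational(1, 2))) ≈ 13.711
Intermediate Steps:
m = -12 (m = Mul(3, Mul(Add(7, 5), Pow(Add(-7, 4), -1))) = Mul(3, Mul(12, Pow(-3, -1))) = Mul(3, Mul(12, Rational(-1, 3))) = Mul(3, -4) = -12)
Function('N')(p, L) = Pow(Add(Pow(L, 2), Pow(p, 2)), Rational(1, 2))
Pow(Add(Function('N')(Pow(Add(-3, 3), 2), m), 176), Rational(1, 2)) = Pow(Add(Pow(Add(Pow(-12, 2), Pow(Pow(Add(-3, 3), 2), 2)), Rational(1, 2)), 176), Rational(1, 2)) = Pow(Add(Pow(Add(144, Pow(Pow(0, 2), 2)), Rational(1, 2)), 176), Rational(1, 2)) = Pow(Add(Pow(Add(144, Pow(0, 2)), Rational(1, 2)), 176), Rational(1, 2)) = Pow(Add(Pow(Add(144, 0), Rational(1, 2)), 176), Rational(1, 2)) = Pow(Add(Pow(144, Rational(1, 2)), 176), Rational(1, 2)) = Pow(Add(12, 176), Rational(1, 2)) = Pow(188, Rational(1, 2)) = Mul(2, Pow(47, Rational(1, 2)))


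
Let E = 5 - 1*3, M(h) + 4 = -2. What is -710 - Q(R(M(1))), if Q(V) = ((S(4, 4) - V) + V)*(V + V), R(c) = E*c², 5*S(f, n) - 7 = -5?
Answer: -3838/5 ≈ -767.60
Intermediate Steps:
M(h) = -6 (M(h) = -4 - 2 = -6)
S(f, n) = ⅖ (S(f, n) = 7/5 + (⅕)*(-5) = 7/5 - 1 = ⅖)
E = 2 (E = 5 - 3 = 2)
R(c) = 2*c²
Q(V) = 4*V/5 (Q(V) = ((⅖ - V) + V)*(V + V) = 2*(2*V)/5 = 4*V/5)
-710 - Q(R(M(1))) = -710 - 4*2*(-6)²/5 = -710 - 4*2*36/5 = -710 - 4*72/5 = -710 - 1*288/5 = -710 - 288/5 = -3838/5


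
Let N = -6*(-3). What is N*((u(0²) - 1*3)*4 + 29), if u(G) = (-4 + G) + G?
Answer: 18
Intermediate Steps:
u(G) = -4 + 2*G
N = 18
N*((u(0²) - 1*3)*4 + 29) = 18*(((-4 + 2*0²) - 1*3)*4 + 29) = 18*(((-4 + 2*0) - 3)*4 + 29) = 18*(((-4 + 0) - 3)*4 + 29) = 18*((-4 - 3)*4 + 29) = 18*(-7*4 + 29) = 18*(-28 + 29) = 18*1 = 18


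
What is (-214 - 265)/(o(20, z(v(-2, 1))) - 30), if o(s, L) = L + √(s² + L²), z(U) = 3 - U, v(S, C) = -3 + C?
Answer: 479/8 + 479*√17/40 ≈ 109.25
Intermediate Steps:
o(s, L) = L + √(L² + s²)
(-214 - 265)/(o(20, z(v(-2, 1))) - 30) = (-214 - 265)/(((3 - (-3 + 1)) + √((3 - (-3 + 1))² + 20²)) - 30) = -479/(((3 - 1*(-2)) + √((3 - 1*(-2))² + 400)) - 30) = -479/(((3 + 2) + √((3 + 2)² + 400)) - 30) = -479/((5 + √(5² + 400)) - 30) = -479/((5 + √(25 + 400)) - 30) = -479/((5 + √425) - 30) = -479/((5 + 5*√17) - 30) = -479/(-25 + 5*√17)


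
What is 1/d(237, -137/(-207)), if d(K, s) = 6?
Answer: ⅙ ≈ 0.16667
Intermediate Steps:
1/d(237, -137/(-207)) = 1/6 = ⅙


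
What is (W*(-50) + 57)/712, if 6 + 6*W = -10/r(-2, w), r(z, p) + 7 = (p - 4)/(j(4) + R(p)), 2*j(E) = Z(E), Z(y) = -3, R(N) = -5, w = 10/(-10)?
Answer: 22751/173016 ≈ 0.13150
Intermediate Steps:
w = -1 (w = 10*(-⅒) = -1)
j(E) = -3/2 (j(E) = (½)*(-3) = -3/2)
r(z, p) = -83/13 - 2*p/13 (r(z, p) = -7 + (p - 4)/(-3/2 - 5) = -7 + (-4 + p)/(-13/2) = -7 + (-4 + p)*(-2/13) = -7 + (8/13 - 2*p/13) = -83/13 - 2*p/13)
W = -178/243 (W = -1 + (-10/(-83/13 - 2/13*(-1)))/6 = -1 + (-10/(-83/13 + 2/13))/6 = -1 + (-10/(-81/13))/6 = -1 + (-10*(-13/81))/6 = -1 + (⅙)*(130/81) = -1 + 65/243 = -178/243 ≈ -0.73251)
(W*(-50) + 57)/712 = (-178/243*(-50) + 57)/712 = (8900/243 + 57)*(1/712) = (22751/243)*(1/712) = 22751/173016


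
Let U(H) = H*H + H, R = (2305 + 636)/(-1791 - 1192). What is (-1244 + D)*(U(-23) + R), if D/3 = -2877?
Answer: -14876262875/2983 ≈ -4.9870e+6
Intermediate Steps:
D = -8631 (D = 3*(-2877) = -8631)
R = -2941/2983 (R = 2941/(-2983) = 2941*(-1/2983) = -2941/2983 ≈ -0.98592)
U(H) = H + H² (U(H) = H² + H = H + H²)
(-1244 + D)*(U(-23) + R) = (-1244 - 8631)*(-23*(1 - 23) - 2941/2983) = -9875*(-23*(-22) - 2941/2983) = -9875*(506 - 2941/2983) = -9875*1506457/2983 = -14876262875/2983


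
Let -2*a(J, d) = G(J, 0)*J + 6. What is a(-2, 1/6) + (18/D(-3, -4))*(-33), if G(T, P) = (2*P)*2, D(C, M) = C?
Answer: 195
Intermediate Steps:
G(T, P) = 4*P
a(J, d) = -3 (a(J, d) = -((4*0)*J + 6)/2 = -(0*J + 6)/2 = -(0 + 6)/2 = -½*6 = -3)
a(-2, 1/6) + (18/D(-3, -4))*(-33) = -3 + (18/(-3))*(-33) = -3 + (18*(-⅓))*(-33) = -3 - 6*(-33) = -3 + 198 = 195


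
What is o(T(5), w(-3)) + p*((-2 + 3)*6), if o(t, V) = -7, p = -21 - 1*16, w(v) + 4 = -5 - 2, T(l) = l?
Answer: -229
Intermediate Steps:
w(v) = -11 (w(v) = -4 + (-5 - 2) = -4 - 7 = -11)
p = -37 (p = -21 - 16 = -37)
o(T(5), w(-3)) + p*((-2 + 3)*6) = -7 - 37*(-2 + 3)*6 = -7 - 37*6 = -7 - 222 = -229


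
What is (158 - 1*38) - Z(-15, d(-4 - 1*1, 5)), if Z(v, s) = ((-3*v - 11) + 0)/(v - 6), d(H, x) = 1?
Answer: 2554/21 ≈ 121.62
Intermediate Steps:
Z(v, s) = (-11 - 3*v)/(-6 + v) (Z(v, s) = ((-11 - 3*v) + 0)/(-6 + v) = (-11 - 3*v)/(-6 + v))
(158 - 1*38) - Z(-15, d(-4 - 1*1, 5)) = (158 - 1*38) - (-11 - 3*(-15))/(-6 - 15) = (158 - 38) - (-11 + 45)/(-21) = 120 - (-1)*34/21 = 120 - 1*(-34/21) = 120 + 34/21 = 2554/21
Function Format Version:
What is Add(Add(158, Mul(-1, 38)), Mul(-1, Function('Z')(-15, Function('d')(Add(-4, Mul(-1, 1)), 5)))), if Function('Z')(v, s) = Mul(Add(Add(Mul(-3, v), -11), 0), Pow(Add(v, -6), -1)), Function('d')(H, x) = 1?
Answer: Rational(2554, 21) ≈ 121.62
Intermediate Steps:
Function('Z')(v, s) = Mul(Pow(Add(-6, v), -1), Add(-11, Mul(-3, v))) (Function('Z')(v, s) = Mul(Add(Add(-11, Mul(-3, v)), 0), Pow(Add(-6, v), -1)) = Mul(Add(-11, Mul(-3, v)), Pow(Add(-6, v), -1)) = Mul(Pow(Add(-6, v), -1), Add(-11, Mul(-3, v))))
Add(Add(158, Mul(-1, 38)), Mul(-1, Function('Z')(-15, Function('d')(Add(-4, Mul(-1, 1)), 5)))) = Add(Add(158, Mul(-1, 38)), Mul(-1, Mul(Pow(Add(-6, -15), -1), Add(-11, Mul(-3, -15))))) = Add(Add(158, -38), Mul(-1, Mul(Pow(-21, -1), Add(-11, 45)))) = Add(120, Mul(-1, Mul(Rational(-1, 21), 34))) = Add(120, Mul(-1, Rational(-34, 21))) = Add(120, Rational(34, 21)) = Rational(2554, 21)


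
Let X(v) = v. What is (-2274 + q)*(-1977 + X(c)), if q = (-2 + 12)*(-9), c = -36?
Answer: 4758732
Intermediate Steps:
q = -90 (q = 10*(-9) = -90)
(-2274 + q)*(-1977 + X(c)) = (-2274 - 90)*(-1977 - 36) = -2364*(-2013) = 4758732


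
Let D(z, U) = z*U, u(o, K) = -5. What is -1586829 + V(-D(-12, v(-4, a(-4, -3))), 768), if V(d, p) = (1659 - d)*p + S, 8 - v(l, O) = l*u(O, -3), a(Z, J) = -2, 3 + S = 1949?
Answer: -200179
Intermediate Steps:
S = 1946 (S = -3 + 1949 = 1946)
v(l, O) = 8 + 5*l (v(l, O) = 8 - l*(-5) = 8 - (-5)*l = 8 + 5*l)
D(z, U) = U*z
V(d, p) = 1946 + p*(1659 - d) (V(d, p) = (1659 - d)*p + 1946 = p*(1659 - d) + 1946 = 1946 + p*(1659 - d))
-1586829 + V(-D(-12, v(-4, a(-4, -3))), 768) = -1586829 + (1946 + 1659*768 - 1*(-(8 + 5*(-4))*(-12))*768) = -1586829 + (1946 + 1274112 - 1*(-(8 - 20)*(-12))*768) = -1586829 + (1946 + 1274112 - 1*(-(-12)*(-12))*768) = -1586829 + (1946 + 1274112 - 1*(-1*144)*768) = -1586829 + (1946 + 1274112 - 1*(-144)*768) = -1586829 + (1946 + 1274112 + 110592) = -1586829 + 1386650 = -200179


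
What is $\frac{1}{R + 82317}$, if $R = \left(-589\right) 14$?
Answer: $\frac{1}{74071} \approx 1.3501 \cdot 10^{-5}$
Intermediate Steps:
$R = -8246$
$\frac{1}{R + 82317} = \frac{1}{-8246 + 82317} = \frac{1}{74071}$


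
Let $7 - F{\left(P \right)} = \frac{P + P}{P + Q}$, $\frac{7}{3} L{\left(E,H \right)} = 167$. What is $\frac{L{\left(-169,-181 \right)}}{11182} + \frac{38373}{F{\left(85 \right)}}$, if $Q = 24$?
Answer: $\frac{327393591111}{46416482} \approx 7053.4$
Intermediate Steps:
$L{\left(E,H \right)} = \frac{501}{7}$ ($L{\left(E,H \right)} = \frac{3}{7} \cdot 167 = \frac{501}{7}$)
$F{\left(P \right)} = 7 - \frac{2 P}{24 + P}$ ($F{\left(P \right)} = 7 - \frac{P + P}{P + 24} = 7 - \frac{2 P}{24 + P}$)
$\frac{L{\left(-169,-181 \right)}}{11182} + \frac{38373}{F{\left(85 \right)}} = \frac{501}{7 \cdot 11182} + \frac{38373}{\frac{1}{24 + 85} \left(168 + 5 \cdot 85\right)} = \frac{501}{7} \cdot \frac{1}{11182} + \frac{38373}{\frac{1}{109} \left(168 + 425\right)} = \frac{501}{78274} + \frac{38373}{\frac{1}{109} \cdot 593} = \frac{501}{78274} + \frac{38373}{\frac{593}{109}} = \frac{501}{78274} + 38373 \cdot \frac{109}{593} = \frac{501}{78274} + \frac{4182657}{593} = \frac{327393591111}{46416482}$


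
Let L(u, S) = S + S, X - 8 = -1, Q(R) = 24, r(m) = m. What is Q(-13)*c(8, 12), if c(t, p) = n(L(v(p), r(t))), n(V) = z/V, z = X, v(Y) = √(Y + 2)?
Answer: 21/2 ≈ 10.500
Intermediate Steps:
X = 7 (X = 8 - 1 = 7)
v(Y) = √(2 + Y)
z = 7
L(u, S) = 2*S
n(V) = 7/V
c(t, p) = 7/(2*t) (c(t, p) = 7/((2*t)) = 7*(1/(2*t)) = 7/(2*t))
Q(-13)*c(8, 12) = 24*((7/2)/8) = 24*((7/2)*(⅛)) = 24*(7/16) = 21/2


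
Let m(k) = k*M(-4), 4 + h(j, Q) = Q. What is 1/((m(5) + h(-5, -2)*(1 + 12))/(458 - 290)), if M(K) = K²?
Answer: 84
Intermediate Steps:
h(j, Q) = -4 + Q
m(k) = 16*k (m(k) = k*(-4)² = k*16 = 16*k)
1/((m(5) + h(-5, -2)*(1 + 12))/(458 - 290)) = 1/((16*5 + (-4 - 2)*(1 + 12))/(458 - 290)) = 1/((80 - 6*13)/168) = 1/((80 - 78)*(1/168)) = 1/(2*(1/168)) = 1/(1/84) = 84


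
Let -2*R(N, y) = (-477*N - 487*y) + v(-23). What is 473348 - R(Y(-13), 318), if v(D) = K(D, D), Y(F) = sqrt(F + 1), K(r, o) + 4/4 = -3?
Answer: 395913 - 477*I*sqrt(3) ≈ 3.9591e+5 - 826.19*I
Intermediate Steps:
K(r, o) = -4 (K(r, o) = -1 - 3 = -4)
Y(F) = sqrt(1 + F)
v(D) = -4
R(N, y) = 2 + 477*N/2 + 487*y/2 (R(N, y) = -((-477*N - 487*y) - 4)/2 = -((-487*y - 477*N) - 4)/2 = -(-4 - 487*y - 477*N)/2 = 2 + 477*N/2 + 487*y/2)
473348 - R(Y(-13), 318) = 473348 - (2 + 477*sqrt(1 - 13)/2 + (487/2)*318) = 473348 - (2 + 477*sqrt(-12)/2 + 77433) = 473348 - (2 + 477*(2*I*sqrt(3))/2 + 77433) = 473348 - (2 + 477*I*sqrt(3) + 77433) = 473348 - (77435 + 477*I*sqrt(3)) = 473348 + (-77435 - 477*I*sqrt(3)) = 395913 - 477*I*sqrt(3)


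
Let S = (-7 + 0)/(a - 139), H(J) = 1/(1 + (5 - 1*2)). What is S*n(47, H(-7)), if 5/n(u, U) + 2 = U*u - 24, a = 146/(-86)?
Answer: -602/34485 ≈ -0.017457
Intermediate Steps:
H(J) = 1/4 (H(J) = 1/(1 + (5 - 2)) = 1/(1 + 3) = 1/4)
a = -73/43 (a = 146*(-1/86) = -73/43 ≈ -1.6977)
n(u, U) = 5/(-26 + U*u) (n(u, U) = 5/(-2 + (U*u - 24)) = 5/(-2 + (-24 + U*u)) = 5/(-26 + U*u))
S = 301/6050 (S = (-7 + 0)/(-73/43 - 139) = -7/(-6050/43) = -7*(-43/6050) = 301/6050 ≈ 0.049752)
S*n(47, H(-7)) = 301*(5/(-26 + (1/4)*47))/6050 = 301*(5/(-26 + 47/4))/6050 = 301*(5/(-57/4))/6050 = 301*(5*(-4/57))/6050 = (301/6050)*(-20/57) = -602/34485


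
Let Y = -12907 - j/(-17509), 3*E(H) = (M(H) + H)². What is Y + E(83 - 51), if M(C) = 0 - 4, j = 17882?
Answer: -664185287/52527 ≈ -12645.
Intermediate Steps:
M(C) = -4
E(H) = (-4 + H)²/3
Y = -225970781/17509 (Y = -12907 - 17882/(-17509) = -12907 - 17882*(-1)/17509 = -12907 - 1*(-17882/17509) = -12907 + 17882/17509 = -225970781/17509 ≈ -12906.)
Y + E(83 - 51) = -225970781/17509 + (-4 + (83 - 51))²/3 = -225970781/17509 + (-4 + 32)²/3 = -225970781/17509 + (⅓)*28² = -225970781/17509 + (⅓)*784 = -225970781/17509 + 784/3 = -664185287/52527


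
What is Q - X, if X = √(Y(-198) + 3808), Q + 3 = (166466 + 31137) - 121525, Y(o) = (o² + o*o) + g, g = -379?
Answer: 76075 - 3*√9093 ≈ 75789.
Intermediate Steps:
Y(o) = -379 + 2*o² (Y(o) = (o² + o*o) - 379 = (o² + o²) - 379 = 2*o² - 379 = -379 + 2*o²)
Q = 76075 (Q = -3 + ((166466 + 31137) - 121525) = -3 + (197603 - 121525) = -3 + 76078 = 76075)
X = 3*√9093 (X = √((-379 + 2*(-198)²) + 3808) = √((-379 + 2*39204) + 3808) = √((-379 + 78408) + 3808) = √(78029 + 3808) = √81837 = 3*√9093 ≈ 286.07)
Q - X = 76075 - 3*√9093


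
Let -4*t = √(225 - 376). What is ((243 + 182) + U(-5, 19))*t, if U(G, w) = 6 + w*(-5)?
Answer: -84*I*√151 ≈ -1032.2*I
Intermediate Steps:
U(G, w) = 6 - 5*w
t = -I*√151/4 (t = -√(225 - 376)/4 = -I*√151/4 ≈ -3.0721*I)
((243 + 182) + U(-5, 19))*t = ((243 + 182) + (6 - 5*19))*(-I*√151/4) = (425 + (6 - 95))*(-I*√151/4) = (425 - 89)*(-I*√151/4) = 336*(-I*√151/4) = -84*I*√151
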